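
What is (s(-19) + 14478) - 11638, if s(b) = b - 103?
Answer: 2718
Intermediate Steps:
s(b) = -103 + b
(s(-19) + 14478) - 11638 = ((-103 - 19) + 14478) - 11638 = (-122 + 14478) - 11638 = 14356 - 11638 = 2718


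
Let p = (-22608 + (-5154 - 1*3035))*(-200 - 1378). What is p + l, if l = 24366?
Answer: 48622032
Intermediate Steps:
p = 48597666 (p = (-22608 + (-5154 - 3035))*(-1578) = (-22608 - 8189)*(-1578) = -30797*(-1578) = 48597666)
p + l = 48597666 + 24366 = 48622032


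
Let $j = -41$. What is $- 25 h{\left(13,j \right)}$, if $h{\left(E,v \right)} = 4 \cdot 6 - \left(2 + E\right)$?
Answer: $-225$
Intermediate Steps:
$h{\left(E,v \right)} = 22 - E$ ($h{\left(E,v \right)} = 24 - \left(2 + E\right) = 22 - E$)
$- 25 h{\left(13,j \right)} = - 25 \left(22 - 13\right) = \left(-25\right) 9 = -225$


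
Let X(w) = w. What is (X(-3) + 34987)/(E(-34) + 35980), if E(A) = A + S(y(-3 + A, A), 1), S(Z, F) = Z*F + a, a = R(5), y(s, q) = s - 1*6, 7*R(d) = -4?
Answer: 244888/251317 ≈ 0.97442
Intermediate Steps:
R(d) = -4/7 (R(d) = (⅐)*(-4) = -4/7)
y(s, q) = -6 + s (y(s, q) = s - 6 = -6 + s)
a = -4/7 ≈ -0.57143
S(Z, F) = -4/7 + F*Z (S(Z, F) = Z*F - 4/7 = F*Z - 4/7 = -4/7 + F*Z)
E(A) = -67/7 + 2*A (E(A) = A + (-4/7 + 1*(-6 + (-3 + A))) = A + (-4/7 + 1*(-9 + A)) = A + (-4/7 + (-9 + A)) = A + (-67/7 + A) = -67/7 + 2*A)
(X(-3) + 34987)/(E(-34) + 35980) = (-3 + 34987)/((-67/7 + 2*(-34)) + 35980) = 34984/((-67/7 - 68) + 35980) = 34984/(-543/7 + 35980) = 34984/(251317/7) = 34984*(7/251317) = 244888/251317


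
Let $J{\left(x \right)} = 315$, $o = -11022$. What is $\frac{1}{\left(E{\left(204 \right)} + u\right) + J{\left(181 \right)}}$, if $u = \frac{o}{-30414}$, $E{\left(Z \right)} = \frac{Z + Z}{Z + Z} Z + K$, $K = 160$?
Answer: $\frac{5069}{3443688} \approx 0.001472$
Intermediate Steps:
$E{\left(Z \right)} = 160 + Z$ ($E{\left(Z \right)} = \frac{Z + Z}{Z + Z} Z + 160 = \frac{2 Z}{2 Z} Z + 160 = 2 Z \frac{1}{2 Z} Z + 160 = 1 Z + 160 = Z + 160 = 160 + Z$)
$u = \frac{1837}{5069}$ ($u = - \frac{11022}{-30414} = \left(-11022\right) \left(- \frac{1}{30414}\right) = \frac{1837}{5069} \approx 0.3624$)
$\frac{1}{\left(E{\left(204 \right)} + u\right) + J{\left(181 \right)}} = \frac{1}{\left(\left(160 + 204\right) + \frac{1837}{5069}\right) + 315} = \frac{1}{\left(364 + \frac{1837}{5069}\right) + 315} = \frac{1}{\frac{1846953}{5069} + 315} = \frac{1}{\frac{3443688}{5069}} = \frac{5069}{3443688}$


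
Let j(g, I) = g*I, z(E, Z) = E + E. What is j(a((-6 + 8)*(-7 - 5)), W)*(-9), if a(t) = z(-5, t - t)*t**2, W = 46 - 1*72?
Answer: -1347840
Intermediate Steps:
z(E, Z) = 2*E
W = -26 (W = 46 - 72 = -26)
a(t) = -10*t**2 (a(t) = (2*(-5))*t**2 = -10*t**2)
j(g, I) = I*g
j(a((-6 + 8)*(-7 - 5)), W)*(-9) = -(-260)*((-6 + 8)*(-7 - 5))**2*(-9) = -(-260)*(2*(-12))**2*(-9) = -(-260)*(-24)**2*(-9) = -(-260)*576*(-9) = -26*(-5760)*(-9) = 149760*(-9) = -1347840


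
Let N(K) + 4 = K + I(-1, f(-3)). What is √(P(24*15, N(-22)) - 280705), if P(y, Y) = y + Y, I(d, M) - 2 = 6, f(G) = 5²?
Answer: I*√280363 ≈ 529.49*I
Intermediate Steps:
f(G) = 25
I(d, M) = 8 (I(d, M) = 2 + 6 = 8)
N(K) = 4 + K (N(K) = -4 + (K + 8) = -4 + (8 + K) = 4 + K)
P(y, Y) = Y + y
√(P(24*15, N(-22)) - 280705) = √(((4 - 22) + 24*15) - 280705) = √((-18 + 360) - 280705) = √(342 - 280705) = √(-280363) = I*√280363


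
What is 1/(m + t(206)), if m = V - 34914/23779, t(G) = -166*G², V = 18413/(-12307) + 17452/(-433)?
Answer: -126716650249/892645212750213505 ≈ -1.4196e-7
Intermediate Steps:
V = -222754593/5328931 (V = 18413*(-1/12307) + 17452*(-1/433) = -18413/12307 - 17452/433 = -222754593/5328931 ≈ -41.801)
m = -5482935763881/126716650249 (m = -222754593/5328931 - 34914/23779 = -5482935763881/126716650249 ≈ -43.269)
1/(m + t(206)) = 1/(-5482935763881/126716650249 - 166*206²) = 1/(-5482935763881/126716650249 - 166*42436) = 1/(-5482935763881/126716650249 - 7044376) = 1/(-892645212750213505/126716650249) = -126716650249/892645212750213505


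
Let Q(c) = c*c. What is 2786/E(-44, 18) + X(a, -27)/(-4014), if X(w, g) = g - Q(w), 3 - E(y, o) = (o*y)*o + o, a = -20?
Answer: 5754637/19054458 ≈ 0.30201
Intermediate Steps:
E(y, o) = 3 - o - y*o² (E(y, o) = 3 - ((o*y)*o + o) = 3 - (y*o² + o) = 3 - (o + y*o²) = 3 + (-o - y*o²) = 3 - o - y*o²)
Q(c) = c²
X(w, g) = g - w²
2786/E(-44, 18) + X(a, -27)/(-4014) = 2786/(3 - 1*18 - 1*(-44)*18²) + (-27 - 1*(-20)²)/(-4014) = 2786/(3 - 18 - 1*(-44)*324) + (-27 - 1*400)*(-1/4014) = 2786/(3 - 18 + 14256) + (-27 - 400)*(-1/4014) = 2786/14241 - 427*(-1/4014) = 2786*(1/14241) + 427/4014 = 2786/14241 + 427/4014 = 5754637/19054458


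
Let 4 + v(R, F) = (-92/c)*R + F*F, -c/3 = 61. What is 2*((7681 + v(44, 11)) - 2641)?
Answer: 1895558/183 ≈ 10358.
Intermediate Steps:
c = -183 (c = -3*61 = -183)
v(R, F) = -4 + F² + 92*R/183 (v(R, F) = -4 + ((-92/(-183))*R + F*F) = -4 + ((-92*(-1/183))*R + F²) = -4 + (92*R/183 + F²) = -4 + (F² + 92*R/183) = -4 + F² + 92*R/183)
2*((7681 + v(44, 11)) - 2641) = 2*((7681 + (-4 + 11² + (92/183)*44)) - 2641) = 2*((7681 + (-4 + 121 + 4048/183)) - 2641) = 2*((7681 + 25459/183) - 2641) = 2*(1431082/183 - 2641) = 2*(947779/183) = 1895558/183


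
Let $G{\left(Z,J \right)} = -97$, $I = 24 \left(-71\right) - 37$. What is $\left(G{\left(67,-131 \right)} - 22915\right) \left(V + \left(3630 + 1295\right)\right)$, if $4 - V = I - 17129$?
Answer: $-547662588$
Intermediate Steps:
$I = -1741$ ($I = -1704 - 37 = -1741$)
$V = 18874$ ($V = 4 - \left(-1741 - 17129\right) = 4 - -18870 = 4 + 18870 = 18874$)
$\left(G{\left(67,-131 \right)} - 22915\right) \left(V + \left(3630 + 1295\right)\right) = \left(-97 - 22915\right) \left(18874 + \left(3630 + 1295\right)\right) = - 23012 \left(18874 + 4925\right) = \left(-23012\right) 23799 = -547662588$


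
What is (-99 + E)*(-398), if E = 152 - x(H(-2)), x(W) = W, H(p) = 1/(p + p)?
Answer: -42387/2 ≈ -21194.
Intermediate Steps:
H(p) = 1/(2*p)
E = 609/4 (E = 152 - 1/(2*(-2)) = 152 - (-1)/(2*2) = 152 - 1*(-1/4) = 152 + 1/4 = 609/4 ≈ 152.25)
(-99 + E)*(-398) = (-99 + 609/4)*(-398) = (213/4)*(-398) = -42387/2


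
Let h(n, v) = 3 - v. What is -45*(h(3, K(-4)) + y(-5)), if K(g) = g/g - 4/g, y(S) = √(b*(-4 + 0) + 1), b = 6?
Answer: -45 - 45*I*√23 ≈ -45.0 - 215.81*I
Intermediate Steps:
y(S) = I*√23 (y(S) = √(6*(-4 + 0) + 1) = √(6*(-4) + 1) = √(-24 + 1) = √(-23) = I*√23)
K(g) = 1 - 4/g
-45*(h(3, K(-4)) + y(-5)) = -45*((3 - (-4 - 4)/(-4)) + I*√23) = -45*((3 - (-1)*(-8)/4) + I*√23) = -45*((3 - 1*2) + I*√23) = -45*((3 - 2) + I*√23) = -45*(1 + I*√23) = -45 - 45*I*√23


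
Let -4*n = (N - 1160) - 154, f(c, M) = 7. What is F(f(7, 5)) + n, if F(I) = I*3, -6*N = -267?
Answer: 2707/8 ≈ 338.38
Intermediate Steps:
N = 89/2 (N = -⅙*(-267) = 89/2 ≈ 44.500)
F(I) = 3*I
n = 2539/8 (n = -((89/2 - 1160) - 154)/4 = -(-2231/2 - 154)/4 = -¼*(-2539/2) = 2539/8 ≈ 317.38)
F(f(7, 5)) + n = 3*7 + 2539/8 = 21 + 2539/8 = 2707/8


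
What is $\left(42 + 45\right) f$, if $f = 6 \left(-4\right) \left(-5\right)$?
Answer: $10440$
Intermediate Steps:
$f = 120$ ($f = \left(-24\right) \left(-5\right) = 120$)
$\left(42 + 45\right) f = \left(42 + 45\right) 120 = 87 \cdot 120 = 10440$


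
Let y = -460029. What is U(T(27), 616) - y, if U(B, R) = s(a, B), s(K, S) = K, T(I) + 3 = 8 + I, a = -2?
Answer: 460027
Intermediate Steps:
T(I) = 5 + I (T(I) = -3 + (8 + I) = 5 + I)
U(B, R) = -2
U(T(27), 616) - y = -2 - 1*(-460029) = -2 + 460029 = 460027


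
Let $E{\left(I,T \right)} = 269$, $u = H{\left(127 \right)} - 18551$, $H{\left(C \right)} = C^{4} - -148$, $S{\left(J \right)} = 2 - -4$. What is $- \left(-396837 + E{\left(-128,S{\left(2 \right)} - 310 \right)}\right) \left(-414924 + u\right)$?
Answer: $102993196370352$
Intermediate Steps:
$S{\left(J \right)} = 6$ ($S{\left(J \right)} = 2 + 4 = 6$)
$H{\left(C \right)} = 148 + C^{4}$ ($H{\left(C \right)} = C^{4} + 148 = 148 + C^{4}$)
$u = 260126238$ ($u = \left(148 + 127^{4}\right) - 18551 = \left(148 + 260144641\right) - 18551 = 260144789 - 18551 = 260126238$)
$- \left(-396837 + E{\left(-128,S{\left(2 \right)} - 310 \right)}\right) \left(-414924 + u\right) = - \left(-396837 + 269\right) \left(-414924 + 260126238\right) = - \left(-396568\right) 259711314 = \left(-1\right) \left(-102993196370352\right) = 102993196370352$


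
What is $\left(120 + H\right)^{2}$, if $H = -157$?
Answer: $1369$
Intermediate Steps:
$\left(120 + H\right)^{2} = \left(120 - 157\right)^{2} = \left(-37\right)^{2} = 1369$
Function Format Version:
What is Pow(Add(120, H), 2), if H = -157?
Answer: 1369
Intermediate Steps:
Pow(Add(120, H), 2) = Pow(Add(120, -157), 2) = Pow(-37, 2) = 1369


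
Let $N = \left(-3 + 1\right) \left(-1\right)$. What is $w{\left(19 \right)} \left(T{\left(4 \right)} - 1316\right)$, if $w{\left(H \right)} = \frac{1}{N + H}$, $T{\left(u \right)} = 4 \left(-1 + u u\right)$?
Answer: $- \frac{1256}{21} \approx -59.81$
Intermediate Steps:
$N = 2$ ($N = \left(-2\right) \left(-1\right) = 2$)
$T{\left(u \right)} = -4 + 4 u^{2}$ ($T{\left(u \right)} = 4 \left(-1 + u^{2}\right) = -4 + 4 u^{2}$)
$w{\left(H \right)} = \frac{1}{2 + H}$
$w{\left(19 \right)} \left(T{\left(4 \right)} - 1316\right) = \frac{\left(-4 + 4 \cdot 4^{2}\right) - 1316}{2 + 19} = \frac{\left(-4 + 4 \cdot 16\right) - 1316}{21} = \frac{\left(-4 + 64\right) - 1316}{21} = \frac{60 - 1316}{21} = \frac{1}{21} \left(-1256\right) = - \frac{1256}{21}$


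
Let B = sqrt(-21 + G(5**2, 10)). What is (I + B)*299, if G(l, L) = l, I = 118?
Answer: 35880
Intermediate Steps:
B = 2 (B = sqrt(-21 + 5**2) = sqrt(-21 + 25) = sqrt(4) = 2)
(I + B)*299 = (118 + 2)*299 = 120*299 = 35880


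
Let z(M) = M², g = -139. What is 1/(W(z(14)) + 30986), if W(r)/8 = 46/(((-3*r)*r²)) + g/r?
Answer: 1411788/43737653209 ≈ 3.2279e-5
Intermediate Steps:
W(r) = -1112/r - 368/(3*r³) (W(r) = 8*(46/(((-3*r)*r²)) - 139/r) = 8*(46/((-3*r³)) - 139/r) = 8*(46*(-1/(3*r³)) - 139/r) = 8*(-46/(3*r³) - 139/r) = 8*(-139/r - 46/(3*r³)) = -1112/r - 368/(3*r³))
1/(W(z(14)) + 30986) = 1/((-1112/(14²) - 368/(3*(14²)³)) + 30986) = 1/((-1112/196 - 368/3/196³) + 30986) = 1/((-1112*1/196 - 368/3*1/7529536) + 30986) = 1/((-278/49 - 23/1411788) + 30986) = 1/(-8009759/1411788 + 30986) = 1/(43737653209/1411788) = 1411788/43737653209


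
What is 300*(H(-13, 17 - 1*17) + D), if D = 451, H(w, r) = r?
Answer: 135300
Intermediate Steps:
300*(H(-13, 17 - 1*17) + D) = 300*((17 - 1*17) + 451) = 300*((17 - 17) + 451) = 300*(0 + 451) = 300*451 = 135300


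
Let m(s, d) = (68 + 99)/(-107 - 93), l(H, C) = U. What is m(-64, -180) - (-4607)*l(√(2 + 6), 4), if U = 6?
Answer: 5528233/200 ≈ 27641.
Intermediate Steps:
l(H, C) = 6
m(s, d) = -167/200 (m(s, d) = 167/(-200) = 167*(-1/200) = -167/200)
m(-64, -180) - (-4607)*l(√(2 + 6), 4) = -167/200 - (-4607)*6 = -167/200 - 1*(-27642) = -167/200 + 27642 = 5528233/200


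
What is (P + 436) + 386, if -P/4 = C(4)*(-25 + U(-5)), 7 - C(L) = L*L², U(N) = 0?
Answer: -4878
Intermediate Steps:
C(L) = 7 - L³ (C(L) = 7 - L*L² = 7 - L³)
P = -5700 (P = -4*(7 - 1*4³)*(-25 + 0) = -4*(7 - 1*64)*(-25) = -4*(7 - 64)*(-25) = -(-228)*(-25) = -4*1425 = -5700)
(P + 436) + 386 = (-5700 + 436) + 386 = -5264 + 386 = -4878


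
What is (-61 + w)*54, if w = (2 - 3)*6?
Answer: -3618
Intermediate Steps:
w = -6 (w = -1*6 = -6)
(-61 + w)*54 = (-61 - 6)*54 = -67*54 = -3618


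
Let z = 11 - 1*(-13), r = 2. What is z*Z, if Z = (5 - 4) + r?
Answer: 72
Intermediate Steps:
z = 24 (z = 11 + 13 = 24)
Z = 3 (Z = (5 - 4) + 2 = 1 + 2 = 3)
z*Z = 24*3 = 72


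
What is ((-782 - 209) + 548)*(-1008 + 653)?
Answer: 157265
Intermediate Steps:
((-782 - 209) + 548)*(-1008 + 653) = (-991 + 548)*(-355) = -443*(-355) = 157265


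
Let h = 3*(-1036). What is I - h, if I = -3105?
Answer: 3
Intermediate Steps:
h = -3108
I - h = -3105 - 1*(-3108) = -3105 + 3108 = 3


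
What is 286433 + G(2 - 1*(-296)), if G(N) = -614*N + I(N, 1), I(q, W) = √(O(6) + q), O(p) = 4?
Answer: 103461 + √302 ≈ 1.0348e+5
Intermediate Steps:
I(q, W) = √(4 + q)
G(N) = √(4 + N) - 614*N (G(N) = -614*N + √(4 + N) = √(4 + N) - 614*N)
286433 + G(2 - 1*(-296)) = 286433 + (√(4 + (2 - 1*(-296))) - 614*(2 - 1*(-296))) = 286433 + (√(4 + (2 + 296)) - 614*(2 + 296)) = 286433 + (√(4 + 298) - 614*298) = 286433 + (√302 - 182972) = 286433 + (-182972 + √302) = 103461 + √302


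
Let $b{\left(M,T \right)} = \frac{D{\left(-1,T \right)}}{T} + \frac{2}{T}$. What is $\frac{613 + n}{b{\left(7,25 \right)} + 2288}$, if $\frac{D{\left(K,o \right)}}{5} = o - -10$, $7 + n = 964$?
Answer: $\frac{39250}{57377} \approx 0.68407$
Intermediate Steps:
$n = 957$ ($n = -7 + 964 = 957$)
$D{\left(K,o \right)} = 50 + 5 o$ ($D{\left(K,o \right)} = 5 \left(o - -10\right) = 5 \left(o + 10\right) = 5 \left(10 + o\right) = 50 + 5 o$)
$b{\left(M,T \right)} = \frac{2}{T} + \frac{50 + 5 T}{T}$ ($b{\left(M,T \right)} = \frac{50 + 5 T}{T} + \frac{2}{T} = \frac{2}{T} + \frac{50 + 5 T}{T}$)
$\frac{613 + n}{b{\left(7,25 \right)} + 2288} = \frac{613 + 957}{\left(5 + \frac{52}{25}\right) + 2288} = \frac{1570}{\left(5 + 52 \cdot \frac{1}{25}\right) + 2288} = \frac{1570}{\left(5 + \frac{52}{25}\right) + 2288} = \frac{1570}{\frac{177}{25} + 2288} = \frac{1570}{\frac{57377}{25}} = 1570 \cdot \frac{25}{57377} = \frac{39250}{57377}$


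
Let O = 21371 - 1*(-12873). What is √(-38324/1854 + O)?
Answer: √3267677678/309 ≈ 185.00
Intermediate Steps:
O = 34244 (O = 21371 + 12873 = 34244)
√(-38324/1854 + O) = √(-38324/1854 + 34244) = √(-38324*1/1854 + 34244) = √(-19162/927 + 34244) = √(31725026/927) = √3267677678/309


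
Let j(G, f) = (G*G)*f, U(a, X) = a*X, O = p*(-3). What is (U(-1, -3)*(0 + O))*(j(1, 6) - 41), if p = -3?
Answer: -945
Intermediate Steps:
O = 9 (O = -3*(-3) = 9)
U(a, X) = X*a
j(G, f) = f*G² (j(G, f) = G²*f = f*G²)
(U(-1, -3)*(0 + O))*(j(1, 6) - 41) = ((-3*(-1))*(0 + 9))*(6*1² - 41) = (3*9)*(6*1 - 41) = 27*(6 - 41) = 27*(-35) = -945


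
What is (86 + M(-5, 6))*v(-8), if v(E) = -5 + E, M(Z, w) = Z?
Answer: -1053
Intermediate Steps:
(86 + M(-5, 6))*v(-8) = (86 - 5)*(-5 - 8) = 81*(-13) = -1053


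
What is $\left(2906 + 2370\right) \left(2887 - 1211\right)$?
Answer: $8842576$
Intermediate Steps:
$\left(2906 + 2370\right) \left(2887 - 1211\right) = 5276 \cdot 1676 = 8842576$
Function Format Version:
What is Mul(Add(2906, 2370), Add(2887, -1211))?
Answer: 8842576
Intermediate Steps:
Mul(Add(2906, 2370), Add(2887, -1211)) = Mul(5276, 1676) = 8842576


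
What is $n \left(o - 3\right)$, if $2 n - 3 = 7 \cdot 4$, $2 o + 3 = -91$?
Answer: $-775$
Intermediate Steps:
$o = -47$ ($o = - \frac{3}{2} + \frac{1}{2} \left(-91\right) = - \frac{3}{2} - \frac{91}{2} = -47$)
$n = \frac{31}{2}$ ($n = \frac{3}{2} + \frac{7 \cdot 4}{2} = \frac{3}{2} + \frac{1}{2} \cdot 28 = \frac{3}{2} + 14 = \frac{31}{2} \approx 15.5$)
$n \left(o - 3\right) = \frac{31 \left(-47 - 3\right)}{2} = \frac{31}{2} \left(-50\right) = -775$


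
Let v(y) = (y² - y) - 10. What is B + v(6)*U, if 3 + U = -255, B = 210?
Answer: -4950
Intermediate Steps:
U = -258 (U = -3 - 255 = -258)
v(y) = -10 + y² - y
B + v(6)*U = 210 + (-10 + 6² - 1*6)*(-258) = 210 + (-10 + 36 - 6)*(-258) = 210 + 20*(-258) = 210 - 5160 = -4950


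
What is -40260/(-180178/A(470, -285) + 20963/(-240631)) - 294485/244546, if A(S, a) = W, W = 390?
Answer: 28474504208810585/331394890926839 ≈ 85.923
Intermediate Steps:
A(S, a) = 390
-40260/(-180178/A(470, -285) + 20963/(-240631)) - 294485/244546 = -40260/(-180178/390 + 20963/(-240631)) - 294485/244546 = -40260/(-180178*1/390 + 20963*(-1/240631)) - 294485*1/244546 = -40260/(-90089/195 - 20963/240631) - 294485/244546 = -40260/(-21682293944/46923045) - 294485/244546 = -40260*(-46923045/21682293944) - 294485/244546 = 472280447925/5420573486 - 294485/244546 = 28474504208810585/331394890926839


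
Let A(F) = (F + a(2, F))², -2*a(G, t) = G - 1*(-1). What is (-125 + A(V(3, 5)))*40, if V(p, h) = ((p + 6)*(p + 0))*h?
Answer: 707890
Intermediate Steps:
a(G, t) = -½ - G/2 (a(G, t) = -(G - 1*(-1))/2 = -(G + 1)/2 = -(1 + G)/2 = -½ - G/2)
V(p, h) = h*p*(6 + p) (V(p, h) = ((6 + p)*p)*h = (p*(6 + p))*h = h*p*(6 + p))
A(F) = (-3/2 + F)² (A(F) = (F + (-½ - ½*2))² = (F + (-½ - 1))² = (F - 3/2)² = (-3/2 + F)²)
(-125 + A(V(3, 5)))*40 = (-125 + (-3 + 2*(5*3*(6 + 3)))²/4)*40 = (-125 + (-3 + 2*(5*3*9))²/4)*40 = (-125 + (-3 + 2*135)²/4)*40 = (-125 + (-3 + 270)²/4)*40 = (-125 + (¼)*267²)*40 = (-125 + (¼)*71289)*40 = (-125 + 71289/4)*40 = (70789/4)*40 = 707890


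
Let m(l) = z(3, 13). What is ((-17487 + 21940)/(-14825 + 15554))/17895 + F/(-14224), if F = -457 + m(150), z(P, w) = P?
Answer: 2992988021/92779275960 ≈ 0.032259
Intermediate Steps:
m(l) = 3
F = -454 (F = -457 + 3 = -454)
((-17487 + 21940)/(-14825 + 15554))/17895 + F/(-14224) = ((-17487 + 21940)/(-14825 + 15554))/17895 - 454/(-14224) = (4453/729)*(1/17895) - 454*(-1/14224) = (4453*(1/729))*(1/17895) + 227/7112 = (4453/729)*(1/17895) + 227/7112 = 4453/13045455 + 227/7112 = 2992988021/92779275960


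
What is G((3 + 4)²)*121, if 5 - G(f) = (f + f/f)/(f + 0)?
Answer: 23595/49 ≈ 481.53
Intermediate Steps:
G(f) = 5 - (1 + f)/f (G(f) = 5 - (f + f/f)/(f + 0) = 5 - (f + 1)/f = 5 - (1 + f)/f)
G((3 + 4)²)*121 = (4 - 1/((3 + 4)²))*121 = (4 - 1/(7²))*121 = (4 - 1/49)*121 = (195/49)*121 = 23595/49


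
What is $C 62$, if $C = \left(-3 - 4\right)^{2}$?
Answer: $3038$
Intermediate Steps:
$C = 49$ ($C = \left(-7\right)^{2} = 49$)
$C 62 = 49 \cdot 62 = 3038$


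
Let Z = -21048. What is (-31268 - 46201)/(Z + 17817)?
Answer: 25823/1077 ≈ 23.977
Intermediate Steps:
(-31268 - 46201)/(Z + 17817) = (-31268 - 46201)/(-21048 + 17817) = -77469/(-3231) = -77469*(-1/3231) = 25823/1077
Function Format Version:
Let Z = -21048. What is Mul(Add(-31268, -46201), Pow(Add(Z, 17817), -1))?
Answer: Rational(25823, 1077) ≈ 23.977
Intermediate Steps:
Mul(Add(-31268, -46201), Pow(Add(Z, 17817), -1)) = Mul(Add(-31268, -46201), Pow(Add(-21048, 17817), -1)) = Mul(-77469, Pow(-3231, -1)) = Mul(-77469, Rational(-1, 3231)) = Rational(25823, 1077)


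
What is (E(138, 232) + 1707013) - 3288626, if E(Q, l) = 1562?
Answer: -1580051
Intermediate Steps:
(E(138, 232) + 1707013) - 3288626 = (1562 + 1707013) - 3288626 = 1708575 - 3288626 = -1580051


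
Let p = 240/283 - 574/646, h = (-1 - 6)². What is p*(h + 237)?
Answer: -1058486/91409 ≈ -11.580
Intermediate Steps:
h = 49 (h = (-7)² = 49)
p = -3701/91409 (p = 240*(1/283) - 574*1/646 = 240/283 - 287/323 = -3701/91409 ≈ -0.040488)
p*(h + 237) = -3701*(49 + 237)/91409 = -3701/91409*286 = -1058486/91409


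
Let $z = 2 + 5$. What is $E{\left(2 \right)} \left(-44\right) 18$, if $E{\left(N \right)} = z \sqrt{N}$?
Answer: $- 5544 \sqrt{2} \approx -7840.4$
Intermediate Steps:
$z = 7$
$E{\left(N \right)} = 7 \sqrt{N}$
$E{\left(2 \right)} \left(-44\right) 18 = 7 \sqrt{2} \left(-44\right) 18 = - 308 \sqrt{2} \cdot 18 = - 5544 \sqrt{2}$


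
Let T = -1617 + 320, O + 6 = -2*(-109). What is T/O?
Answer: -1297/212 ≈ -6.1179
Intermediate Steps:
O = 212 (O = -6 - 2*(-109) = -6 + 218 = 212)
T = -1297
T/O = -1297/212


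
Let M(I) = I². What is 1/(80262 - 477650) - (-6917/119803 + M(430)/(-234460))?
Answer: 472360488461119/558111802713772 ≈ 0.84635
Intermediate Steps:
1/(80262 - 477650) - (-6917/119803 + M(430)/(-234460)) = 1/(80262 - 477650) - (-6917/119803 + 430²/(-234460)) = 1/(-397388) - (-6917*1/119803 + 184900*(-1/234460)) = -1/397388 - (-6917/119803 - 9245/11723) = -1/397388 - 1*(-1188666726/1404450569) = -1/397388 + 1188666726/1404450569 = 472360488461119/558111802713772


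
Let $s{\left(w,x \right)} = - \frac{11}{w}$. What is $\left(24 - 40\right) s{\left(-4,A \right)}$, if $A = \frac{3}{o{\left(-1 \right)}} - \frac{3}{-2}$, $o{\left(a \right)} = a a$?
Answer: $-44$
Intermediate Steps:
$o{\left(a \right)} = a^{2}$
$A = \frac{9}{2}$ ($A = \frac{3}{\left(-1\right)^{2}} - \frac{3}{-2} = \frac{3}{1} - - \frac{3}{2} = 3 \cdot 1 + \frac{3}{2} = 3 + \frac{3}{2} = \frac{9}{2} \approx 4.5$)
$\left(24 - 40\right) s{\left(-4,A \right)} = \left(24 - 40\right) \left(- \frac{11}{-4}\right) = - 16 \left(\left(-11\right) \left(- \frac{1}{4}\right)\right) = \left(-16\right) \frac{11}{4} = -44$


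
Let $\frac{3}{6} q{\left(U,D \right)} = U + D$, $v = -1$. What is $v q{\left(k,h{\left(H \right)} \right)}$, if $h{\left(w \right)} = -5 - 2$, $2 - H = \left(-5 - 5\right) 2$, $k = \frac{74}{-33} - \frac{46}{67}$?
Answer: $\frac{43906}{2211} \approx 19.858$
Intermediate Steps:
$k = - \frac{6476}{2211}$ ($k = 74 \left(- \frac{1}{33}\right) - \frac{46}{67} = - \frac{74}{33} - \frac{46}{67} = - \frac{6476}{2211} \approx -2.929$)
$H = 22$ ($H = 2 - \left(-5 - 5\right) 2 = 2 - \left(-10\right) 2 = 2 - -20 = 2 + 20 = 22$)
$h{\left(w \right)} = -7$
$q{\left(U,D \right)} = 2 D + 2 U$ ($q{\left(U,D \right)} = 2 \left(U + D\right) = 2 \left(D + U\right) = 2 D + 2 U$)
$v q{\left(k,h{\left(H \right)} \right)} = - (2 \left(-7\right) + 2 \left(- \frac{6476}{2211}\right)) = - (-14 - \frac{12952}{2211}) = \left(-1\right) \left(- \frac{43906}{2211}\right) = \frac{43906}{2211}$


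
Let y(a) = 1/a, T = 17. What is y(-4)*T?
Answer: -17/4 ≈ -4.2500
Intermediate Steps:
y(a) = 1/a
y(-4)*T = 17/(-4) = -1/4*17 = -17/4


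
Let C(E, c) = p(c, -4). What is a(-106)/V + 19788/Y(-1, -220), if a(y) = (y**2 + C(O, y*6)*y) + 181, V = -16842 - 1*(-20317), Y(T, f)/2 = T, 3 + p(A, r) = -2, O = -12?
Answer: -34369703/3475 ≈ -9890.6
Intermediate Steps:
p(A, r) = -5 (p(A, r) = -3 - 2 = -5)
C(E, c) = -5
Y(T, f) = 2*T
V = 3475 (V = -16842 + 20317 = 3475)
a(y) = 181 + y**2 - 5*y (a(y) = (y**2 - 5*y) + 181 = 181 + y**2 - 5*y)
a(-106)/V + 19788/Y(-1, -220) = (181 + (-106)**2 - 5*(-106))/3475 + 19788/((2*(-1))) = (181 + 11236 + 530)*(1/3475) + 19788/(-2) = 11947*(1/3475) + 19788*(-1/2) = 11947/3475 - 9894 = -34369703/3475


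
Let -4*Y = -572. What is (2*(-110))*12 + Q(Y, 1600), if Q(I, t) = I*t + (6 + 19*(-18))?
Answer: 225824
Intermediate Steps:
Y = 143 (Y = -1/4*(-572) = 143)
Q(I, t) = -336 + I*t (Q(I, t) = I*t + (6 - 342) = I*t - 336 = -336 + I*t)
(2*(-110))*12 + Q(Y, 1600) = (2*(-110))*12 + (-336 + 143*1600) = -220*12 + (-336 + 228800) = -2640 + 228464 = 225824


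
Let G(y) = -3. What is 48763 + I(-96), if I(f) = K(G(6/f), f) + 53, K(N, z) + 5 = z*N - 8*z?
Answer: 49867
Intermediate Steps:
K(N, z) = -5 - 8*z + N*z (K(N, z) = -5 + (z*N - 8*z) = -5 + (N*z - 8*z) = -5 + (-8*z + N*z) = -5 - 8*z + N*z)
I(f) = 48 - 11*f (I(f) = (-5 - 8*f - 3*f) + 53 = (-5 - 11*f) + 53 = 48 - 11*f)
48763 + I(-96) = 48763 + (48 - 11*(-96)) = 48763 + (48 + 1056) = 48763 + 1104 = 49867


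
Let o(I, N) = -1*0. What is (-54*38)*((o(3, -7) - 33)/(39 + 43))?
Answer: 33858/41 ≈ 825.80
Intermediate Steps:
o(I, N) = 0
(-54*38)*((o(3, -7) - 33)/(39 + 43)) = (-54*38)*((0 - 33)/(39 + 43)) = -(-67716)/82 = -2052*(-33/82) = 33858/41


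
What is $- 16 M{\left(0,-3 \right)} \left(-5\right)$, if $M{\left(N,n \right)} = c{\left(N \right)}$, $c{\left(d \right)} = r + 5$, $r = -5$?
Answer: $0$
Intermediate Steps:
$c{\left(d \right)} = 0$ ($c{\left(d \right)} = -5 + 5 = 0$)
$M{\left(N,n \right)} = 0$
$- 16 M{\left(0,-3 \right)} \left(-5\right) = \left(-16\right) 0 \left(-5\right) = 0 \left(-5\right) = 0$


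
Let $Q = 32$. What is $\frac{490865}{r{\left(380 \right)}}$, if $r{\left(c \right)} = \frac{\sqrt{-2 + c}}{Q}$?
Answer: $\frac{7853840 \sqrt{42}}{63} \approx 8.0792 \cdot 10^{5}$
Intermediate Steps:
$r{\left(c \right)} = \frac{\sqrt{-2 + c}}{32}$
$\frac{490865}{r{\left(380 \right)}} = \frac{490865}{\frac{1}{32} \sqrt{-2 + 380}} = \frac{490865}{\frac{1}{32} \sqrt{378}} = \frac{490865}{\frac{1}{32} \cdot 3 \sqrt{42}} = \frac{490865}{\frac{3}{32} \sqrt{42}} = 490865 \frac{16 \sqrt{42}}{63} = \frac{7853840 \sqrt{42}}{63}$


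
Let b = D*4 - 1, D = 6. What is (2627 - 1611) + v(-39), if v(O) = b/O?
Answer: 39601/39 ≈ 1015.4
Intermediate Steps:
b = 23 (b = 6*4 - 1 = 24 - 1 = 23)
v(O) = 23/O
(2627 - 1611) + v(-39) = (2627 - 1611) + 23/(-39) = 1016 + 23*(-1/39) = 1016 - 23/39 = 39601/39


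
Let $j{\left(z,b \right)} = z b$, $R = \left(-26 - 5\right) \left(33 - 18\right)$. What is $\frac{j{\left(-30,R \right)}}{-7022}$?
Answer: $- \frac{6975}{3511} \approx -1.9866$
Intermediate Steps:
$R = -465$ ($R = \left(-31\right) 15 = -465$)
$j{\left(z,b \right)} = b z$
$\frac{j{\left(-30,R \right)}}{-7022} = \frac{\left(-465\right) \left(-30\right)}{-7022} = 13950 \left(- \frac{1}{7022}\right) = - \frac{6975}{3511}$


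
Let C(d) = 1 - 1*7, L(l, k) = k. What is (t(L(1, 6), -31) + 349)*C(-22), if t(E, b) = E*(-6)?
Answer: -1878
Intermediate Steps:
C(d) = -6 (C(d) = 1 - 7 = -6)
t(E, b) = -6*E
(t(L(1, 6), -31) + 349)*C(-22) = (-6*6 + 349)*(-6) = (-36 + 349)*(-6) = 313*(-6) = -1878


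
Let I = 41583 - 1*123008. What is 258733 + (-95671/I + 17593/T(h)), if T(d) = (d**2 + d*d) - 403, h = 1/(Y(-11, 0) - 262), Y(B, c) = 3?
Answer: 569433250506236611/2201214218425 ≈ 2.5869e+5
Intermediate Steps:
I = -81425 (I = 41583 - 123008 = -81425)
h = -1/259 (h = 1/(3 - 262) = 1/(-259) = -1/259 ≈ -0.0038610)
T(d) = -403 + 2*d**2 (T(d) = (d**2 + d**2) - 403 = 2*d**2 - 403 = -403 + 2*d**2)
258733 + (-95671/I + 17593/T(h)) = 258733 + (-95671/(-81425) + 17593/(-403 + 2*(-1/259)**2)) = 258733 + (-95671*(-1/81425) + 17593/(-403 + 2*(1/67081))) = 258733 + (95671/81425 + 17593/(-403 + 2/67081)) = 258733 + (95671/81425 + 17593/(-27033641/67081)) = 258733 + (95671/81425 + 17593*(-67081/27033641)) = 258733 + (95671/81425 - 1180156033/27033641) = 258733 - 93507869518914/2201214218425 = 569433250506236611/2201214218425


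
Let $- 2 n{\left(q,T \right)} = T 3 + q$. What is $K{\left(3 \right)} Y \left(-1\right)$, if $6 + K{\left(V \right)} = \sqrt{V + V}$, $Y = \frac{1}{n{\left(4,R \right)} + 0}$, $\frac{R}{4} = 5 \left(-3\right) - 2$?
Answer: $\frac{3}{50} - \frac{\sqrt{6}}{100} \approx 0.035505$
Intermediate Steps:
$R = -68$ ($R = 4 \left(5 \left(-3\right) - 2\right) = 4 \left(-15 - 2\right) = 4 \left(-17\right) = -68$)
$n{\left(q,T \right)} = - \frac{3 T}{2} - \frac{q}{2}$ ($n{\left(q,T \right)} = - \frac{T 3 + q}{2} = - \frac{3 T + q}{2} = - \frac{q + 3 T}{2} = - \frac{3 T}{2} - \frac{q}{2}$)
$Y = \frac{1}{100}$ ($Y = \frac{1}{\left(\left(- \frac{3}{2}\right) \left(-68\right) - 2\right) + 0} = \frac{1}{\left(102 - 2\right) + 0} = \frac{1}{100 + 0} = \frac{1}{100} \approx 0.01$)
$K{\left(V \right)} = -6 + \sqrt{2} \sqrt{V}$ ($K{\left(V \right)} = -6 + \sqrt{V + V} = -6 + \sqrt{2 V} = -6 + \sqrt{2} \sqrt{V}$)
$K{\left(3 \right)} Y \left(-1\right) = \left(-6 + \sqrt{2} \sqrt{3}\right) \frac{1}{100} \left(-1\right) = \left(-6 + \sqrt{6}\right) \frac{1}{100} \left(-1\right) = \left(- \frac{3}{50} + \frac{\sqrt{6}}{100}\right) \left(-1\right) = \frac{3}{50} - \frac{\sqrt{6}}{100}$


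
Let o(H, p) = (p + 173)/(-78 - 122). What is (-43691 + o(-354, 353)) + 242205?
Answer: 19851137/100 ≈ 1.9851e+5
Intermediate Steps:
o(H, p) = -173/200 - p/200 (o(H, p) = (173 + p)/(-200) = (173 + p)*(-1/200) = -173/200 - p/200)
(-43691 + o(-354, 353)) + 242205 = (-43691 + (-173/200 - 1/200*353)) + 242205 = (-43691 + (-173/200 - 353/200)) + 242205 = (-43691 - 263/100) + 242205 = -4369363/100 + 242205 = 19851137/100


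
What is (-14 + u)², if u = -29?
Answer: 1849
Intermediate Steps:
(-14 + u)² = (-14 - 29)² = (-43)² = 1849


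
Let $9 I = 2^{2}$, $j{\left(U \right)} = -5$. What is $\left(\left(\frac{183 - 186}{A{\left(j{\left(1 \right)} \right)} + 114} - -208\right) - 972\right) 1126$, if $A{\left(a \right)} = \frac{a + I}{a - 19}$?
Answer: $- \frac{21219141208}{24665} \approx -8.6029 \cdot 10^{5}$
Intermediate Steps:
$I = \frac{4}{9}$ ($I = \frac{2^{2}}{9} = \frac{1}{9} \cdot 4 = \frac{4}{9} \approx 0.44444$)
$A{\left(a \right)} = \frac{\frac{4}{9} + a}{-19 + a}$ ($A{\left(a \right)} = \frac{a + \frac{4}{9}}{a - 19} = \frac{\frac{4}{9} + a}{-19 + a}$)
$\left(\left(\frac{183 - 186}{A{\left(j{\left(1 \right)} \right)} + 114} - -208\right) - 972\right) 1126 = \left(\left(\frac{183 - 186}{\frac{\frac{4}{9} - 5}{-19 - 5} + 114} - -208\right) - 972\right) 1126 = \left(\left(\frac{183 - 186}{\frac{1}{-24} \left(- \frac{41}{9}\right) + 114} + 208\right) - 972\right) 1126 = \left(\left(- \frac{3}{\left(- \frac{1}{24}\right) \left(- \frac{41}{9}\right) + 114} + 208\right) - 972\right) 1126 = \left(\left(- \frac{3}{\frac{41}{216} + 114} + 208\right) - 972\right) 1126 = \left(\left(- \frac{3}{\frac{24665}{216}} + 208\right) - 972\right) 1126 = \left(\left(\left(-3\right) \frac{216}{24665} + 208\right) - 972\right) 1126 = \left(\left(- \frac{648}{24665} + 208\right) - 972\right) 1126 = \left(\frac{5129672}{24665} - 972\right) 1126 = \left(- \frac{18844708}{24665}\right) 1126 = - \frac{21219141208}{24665}$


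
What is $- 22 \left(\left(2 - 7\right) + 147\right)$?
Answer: $-3124$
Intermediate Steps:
$- 22 \left(\left(2 - 7\right) + 147\right) = - 22 \left(-5 + 147\right) = \left(-22\right) 142 = -3124$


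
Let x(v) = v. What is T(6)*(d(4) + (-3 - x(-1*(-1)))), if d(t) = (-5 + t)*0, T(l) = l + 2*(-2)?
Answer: -8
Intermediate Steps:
T(l) = -4 + l (T(l) = l - 4 = -4 + l)
d(t) = 0
T(6)*(d(4) + (-3 - x(-1*(-1)))) = (-4 + 6)*(0 + (-3 - (-1)*(-1))) = 2*(0 + (-3 - 1*1)) = 2*(0 + (-3 - 1)) = 2*(0 - 4) = 2*(-4) = -8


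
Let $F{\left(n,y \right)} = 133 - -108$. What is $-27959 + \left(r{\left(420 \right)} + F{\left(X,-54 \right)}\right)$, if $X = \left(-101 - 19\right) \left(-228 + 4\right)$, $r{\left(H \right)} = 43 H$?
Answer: $-9658$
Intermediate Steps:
$X = 26880$ ($X = \left(-120\right) \left(-224\right) = 26880$)
$F{\left(n,y \right)} = 241$ ($F{\left(n,y \right)} = 133 + 108 = 241$)
$-27959 + \left(r{\left(420 \right)} + F{\left(X,-54 \right)}\right) = -27959 + \left(43 \cdot 420 + 241\right) = -27959 + \left(18060 + 241\right) = -27959 + 18301 = -9658$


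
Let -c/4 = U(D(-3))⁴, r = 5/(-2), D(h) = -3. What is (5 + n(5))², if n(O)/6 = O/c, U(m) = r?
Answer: 361201/15625 ≈ 23.117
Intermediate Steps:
r = -5/2 (r = 5*(-½) = -5/2 ≈ -2.5000)
U(m) = -5/2
c = -625/4 (c = -4*(-5/2)⁴ = -4*625/16 = -625/4 ≈ -156.25)
n(O) = -24*O/625 (n(O) = 6*(O/(-625/4)) = 6*(O*(-4/625)) = 6*(-4*O/625) = -24*O/625)
(5 + n(5))² = (5 - 24/625*5)² = (5 - 24/125)² = (601/125)² = 361201/15625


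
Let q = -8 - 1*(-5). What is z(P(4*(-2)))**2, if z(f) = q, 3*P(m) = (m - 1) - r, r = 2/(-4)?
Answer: 9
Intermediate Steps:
r = -1/2 (r = 2*(-1/4) = -1/2 ≈ -0.50000)
P(m) = -1/6 + m/3 (P(m) = ((m - 1) - 1*(-1/2))/3 = ((-1 + m) + 1/2)/3 = (-1/2 + m)/3 = -1/6 + m/3)
q = -3 (q = -8 + 5 = -3)
z(f) = -3
z(P(4*(-2)))**2 = (-3)**2 = 9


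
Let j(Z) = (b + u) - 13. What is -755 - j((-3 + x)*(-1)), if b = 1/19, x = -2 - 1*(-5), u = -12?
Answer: -13871/19 ≈ -730.05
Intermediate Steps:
x = 3 (x = -2 + 5 = 3)
b = 1/19 ≈ 0.052632
j(Z) = -474/19 (j(Z) = (1/19 - 12) - 13 = -227/19 - 13 = -474/19)
-755 - j((-3 + x)*(-1)) = -755 - 1*(-474/19) = -755 + 474/19 = -13871/19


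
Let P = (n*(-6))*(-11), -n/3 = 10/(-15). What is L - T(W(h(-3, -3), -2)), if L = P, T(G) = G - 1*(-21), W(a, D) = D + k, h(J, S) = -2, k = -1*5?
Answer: 118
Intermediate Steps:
n = 2 (n = -30/(-15) = -30*(-1)/15 = -3*(-⅔) = 2)
k = -5
W(a, D) = -5 + D (W(a, D) = D - 5 = -5 + D)
T(G) = 21 + G (T(G) = G + 21 = 21 + G)
P = 132 (P = (2*(-6))*(-11) = -12*(-11) = 132)
L = 132
L - T(W(h(-3, -3), -2)) = 132 - (21 + (-5 - 2)) = 132 - (21 - 7) = 132 - 1*14 = 132 - 14 = 118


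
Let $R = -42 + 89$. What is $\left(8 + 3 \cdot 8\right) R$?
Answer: $1504$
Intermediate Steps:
$R = 47$
$\left(8 + 3 \cdot 8\right) R = \left(8 + 3 \cdot 8\right) 47 = \left(8 + 24\right) 47 = 32 \cdot 47 = 1504$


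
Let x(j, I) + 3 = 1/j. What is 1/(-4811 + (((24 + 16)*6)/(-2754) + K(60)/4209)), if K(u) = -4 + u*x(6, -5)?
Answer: -643977/3098256089 ≈ -0.00020785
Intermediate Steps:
x(j, I) = -3 + 1/j
K(u) = -4 - 17*u/6 (K(u) = -4 + u*(-3 + 1/6) = -4 + u*(-3 + ⅙) = -4 + u*(-17/6) = -4 - 17*u/6)
1/(-4811 + (((24 + 16)*6)/(-2754) + K(60)/4209)) = 1/(-4811 + (((24 + 16)*6)/(-2754) + (-4 - 17/6*60)/4209)) = 1/(-4811 + ((40*6)*(-1/2754) + (-4 - 170)*(1/4209))) = 1/(-4811 + (240*(-1/2754) - 174*1/4209)) = 1/(-4811 + (-40/459 - 58/1403)) = 1/(-4811 - 82742/643977) = 1/(-3098256089/643977) = -643977/3098256089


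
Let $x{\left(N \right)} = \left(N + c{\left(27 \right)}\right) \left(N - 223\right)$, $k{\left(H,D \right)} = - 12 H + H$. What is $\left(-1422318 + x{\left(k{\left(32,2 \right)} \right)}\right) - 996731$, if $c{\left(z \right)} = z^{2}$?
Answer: $-2635824$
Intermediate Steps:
$k{\left(H,D \right)} = - 11 H$
$x{\left(N \right)} = \left(-223 + N\right) \left(729 + N\right)$ ($x{\left(N \right)} = \left(N + 27^{2}\right) \left(N - 223\right) = \left(N + 729\right) \left(-223 + N\right) = \left(729 + N\right) \left(-223 + N\right) = \left(-223 + N\right) \left(729 + N\right)$)
$\left(-1422318 + x{\left(k{\left(32,2 \right)} \right)}\right) - 996731 = \left(-1422318 + \left(-162567 + \left(\left(-11\right) 32\right)^{2} + 506 \left(\left(-11\right) 32\right)\right)\right) - 996731 = \left(-1422318 + \left(-162567 + \left(-352\right)^{2} + 506 \left(-352\right)\right)\right) - 996731 = \left(-1422318 - 216775\right) - 996731 = -1639093 - 996731 = -2635824$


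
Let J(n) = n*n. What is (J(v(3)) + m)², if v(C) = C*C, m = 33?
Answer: 12996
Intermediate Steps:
v(C) = C²
J(n) = n²
(J(v(3)) + m)² = ((3²)² + 33)² = (9² + 33)² = (81 + 33)² = 114² = 12996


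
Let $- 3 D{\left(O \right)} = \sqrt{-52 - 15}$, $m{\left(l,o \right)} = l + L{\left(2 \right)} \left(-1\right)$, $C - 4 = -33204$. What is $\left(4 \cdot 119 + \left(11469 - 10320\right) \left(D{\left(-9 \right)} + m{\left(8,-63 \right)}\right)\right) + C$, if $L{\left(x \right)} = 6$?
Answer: $-30426 - 383 i \sqrt{67} \approx -30426.0 - 3135.0 i$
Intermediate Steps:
$C = -33200$ ($C = 4 - 33204 = -33200$)
$m{\left(l,o \right)} = -6 + l$ ($m{\left(l,o \right)} = l + 6 \left(-1\right) = l - 6 = -6 + l$)
$D{\left(O \right)} = - \frac{i \sqrt{67}}{3}$ ($D{\left(O \right)} = - \frac{\sqrt{-52 - 15}}{3} = - \frac{\sqrt{-67}}{3} = - \frac{i \sqrt{67}}{3}$)
$\left(4 \cdot 119 + \left(11469 - 10320\right) \left(D{\left(-9 \right)} + m{\left(8,-63 \right)}\right)\right) + C = \left(4 \cdot 119 + \left(11469 - 10320\right) \left(- \frac{i \sqrt{67}}{3} + \left(-6 + 8\right)\right)\right) - 33200 = \left(476 + 1149 \left(- \frac{i \sqrt{67}}{3} + 2\right)\right) - 33200 = \left(476 + 1149 \left(2 - \frac{i \sqrt{67}}{3}\right)\right) - 33200 = \left(476 + \left(2298 - 383 i \sqrt{67}\right)\right) - 33200 = \left(2774 - 383 i \sqrt{67}\right) - 33200 = -30426 - 383 i \sqrt{67}$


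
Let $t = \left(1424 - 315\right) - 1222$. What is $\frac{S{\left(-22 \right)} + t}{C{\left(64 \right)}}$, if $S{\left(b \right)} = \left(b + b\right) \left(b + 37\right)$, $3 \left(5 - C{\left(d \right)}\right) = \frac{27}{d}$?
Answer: $- \frac{49472}{311} \approx -159.07$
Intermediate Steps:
$C{\left(d \right)} = 5 - \frac{9}{d}$ ($C{\left(d \right)} = 5 - \frac{27 \frac{1}{d}}{3} = 5 - \frac{9}{d}$)
$t = -113$ ($t = 1109 - 1222 = -113$)
$S{\left(b \right)} = 2 b \left(37 + b\right)$
$\frac{S{\left(-22 \right)} + t}{C{\left(64 \right)}} = \frac{2 \left(-22\right) \left(37 - 22\right) - 113}{5 - \frac{9}{64}} = \frac{2 \left(-22\right) 15 - 113}{5 - \frac{9}{64}} = \frac{-660 - 113}{5 - \frac{9}{64}} = - \frac{773}{\frac{311}{64}} = \left(-773\right) \frac{64}{311} = - \frac{49472}{311}$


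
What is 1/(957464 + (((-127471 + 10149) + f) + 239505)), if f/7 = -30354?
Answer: 1/867169 ≈ 1.1532e-6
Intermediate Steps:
f = -212478 (f = 7*(-30354) = -212478)
1/(957464 + (((-127471 + 10149) + f) + 239505)) = 1/(957464 + (((-127471 + 10149) - 212478) + 239505)) = 1/(957464 + ((-117322 - 212478) + 239505)) = 1/(957464 + (-329800 + 239505)) = 1/(957464 - 90295) = 1/867169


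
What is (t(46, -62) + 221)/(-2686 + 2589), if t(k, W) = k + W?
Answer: -205/97 ≈ -2.1134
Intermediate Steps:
t(k, W) = W + k
(t(46, -62) + 221)/(-2686 + 2589) = ((-62 + 46) + 221)/(-2686 + 2589) = (-16 + 221)/(-97) = 205*(-1/97) = -205/97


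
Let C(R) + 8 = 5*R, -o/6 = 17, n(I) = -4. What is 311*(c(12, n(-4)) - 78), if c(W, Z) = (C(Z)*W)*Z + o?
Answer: 362004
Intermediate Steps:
o = -102 (o = -6*17 = -102)
C(R) = -8 + 5*R
c(W, Z) = -102 + W*Z*(-8 + 5*Z) (c(W, Z) = ((-8 + 5*Z)*W)*Z - 102 = (W*(-8 + 5*Z))*Z - 102 = W*Z*(-8 + 5*Z) - 102 = -102 + W*Z*(-8 + 5*Z))
311*(c(12, n(-4)) - 78) = 311*((-102 + 12*(-4)*(-8 + 5*(-4))) - 78) = 311*((-102 + 12*(-4)*(-8 - 20)) - 78) = 311*((-102 + 12*(-4)*(-28)) - 78) = 311*((-102 + 1344) - 78) = 311*(1242 - 78) = 311*1164 = 362004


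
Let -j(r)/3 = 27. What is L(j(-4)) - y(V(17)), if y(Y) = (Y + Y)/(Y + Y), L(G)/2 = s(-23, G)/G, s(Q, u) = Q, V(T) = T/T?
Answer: -35/81 ≈ -0.43210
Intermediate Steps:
V(T) = 1
j(r) = -81 (j(r) = -3*27 = -81)
L(G) = -46/G (L(G) = 2*(-23/G) = -46/G)
y(Y) = 1 (y(Y) = (2*Y)/((2*Y)) = (2*Y)*(1/(2*Y)) = 1)
L(j(-4)) - y(V(17)) = -46/(-81) - 1*1 = -46*(-1/81) - 1 = 46/81 - 1 = -35/81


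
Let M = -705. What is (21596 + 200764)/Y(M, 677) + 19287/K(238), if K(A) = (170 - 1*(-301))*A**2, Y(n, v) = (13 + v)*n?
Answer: -65811470261/144201746220 ≈ -0.45638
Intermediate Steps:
Y(n, v) = n*(13 + v)
K(A) = 471*A**2 (K(A) = (170 + 301)*A**2 = 471*A**2)
(21596 + 200764)/Y(M, 677) + 19287/K(238) = (21596 + 200764)/((-705*(13 + 677))) + 19287/((471*238**2)) = 222360/((-705*690)) + 19287/((471*56644)) = 222360/(-486450) + 19287/26679324 = 222360*(-1/486450) + 19287*(1/26679324) = -7412/16215 + 6429/8893108 = -65811470261/144201746220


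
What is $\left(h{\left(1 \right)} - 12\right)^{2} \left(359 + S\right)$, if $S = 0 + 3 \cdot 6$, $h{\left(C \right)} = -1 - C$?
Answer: $73892$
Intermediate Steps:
$S = 18$ ($S = 0 + 18 = 18$)
$\left(h{\left(1 \right)} - 12\right)^{2} \left(359 + S\right) = \left(\left(-1 - 1\right) - 12\right)^{2} \left(359 + 18\right) = \left(\left(-1 - 1\right) - 12\right)^{2} \cdot 377 = \left(-2 - 12\right)^{2} \cdot 377 = \left(-14\right)^{2} \cdot 377 = 196 \cdot 377 = 73892$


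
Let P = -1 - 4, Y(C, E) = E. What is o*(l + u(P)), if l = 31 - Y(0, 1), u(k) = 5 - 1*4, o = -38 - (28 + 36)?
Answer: -3162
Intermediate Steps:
o = -102 (o = -38 - 1*64 = -38 - 64 = -102)
P = -5
u(k) = 1 (u(k) = 5 - 4 = 1)
l = 30 (l = 31 - 1*1 = 31 - 1 = 30)
o*(l + u(P)) = -102*(30 + 1) = -102*31 = -3162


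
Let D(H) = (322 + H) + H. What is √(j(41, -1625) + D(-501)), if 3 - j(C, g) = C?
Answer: I*√718 ≈ 26.796*I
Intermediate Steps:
j(C, g) = 3 - C
D(H) = 322 + 2*H
√(j(41, -1625) + D(-501)) = √((3 - 1*41) + (322 + 2*(-501))) = √((3 - 41) + (322 - 1002)) = √(-38 - 680) = √(-718) = I*√718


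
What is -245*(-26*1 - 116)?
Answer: 34790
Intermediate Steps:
-245*(-26*1 - 116) = -245*(-26 - 116) = -245*(-142) = 34790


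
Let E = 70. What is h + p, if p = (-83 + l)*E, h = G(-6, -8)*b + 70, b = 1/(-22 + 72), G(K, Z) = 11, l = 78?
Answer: -13989/50 ≈ -279.78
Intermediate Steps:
b = 1/50 ≈ 0.020000
h = 3511/50 (h = 11*(1/50) + 70 = 11/50 + 70 = 3511/50 ≈ 70.220)
p = -350 (p = (-83 + 78)*70 = -5*70 = -350)
h + p = 3511/50 - 350 = -13989/50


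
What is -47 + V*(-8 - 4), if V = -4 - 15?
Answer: 181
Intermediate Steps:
V = -19
-47 + V*(-8 - 4) = -47 - 19*(-8 - 4) = -47 - 19*(-12) = -47 + 228 = 181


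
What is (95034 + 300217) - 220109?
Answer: 175142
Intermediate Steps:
(95034 + 300217) - 220109 = 395251 - 220109 = 175142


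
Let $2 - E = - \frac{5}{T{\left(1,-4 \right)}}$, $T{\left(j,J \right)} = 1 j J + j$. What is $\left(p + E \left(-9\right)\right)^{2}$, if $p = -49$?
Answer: $2704$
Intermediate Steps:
$T{\left(j,J \right)} = j + J j$ ($T{\left(j,J \right)} = j J + j = J j + j = j + J j$)
$E = \frac{1}{3}$ ($E = 2 - - \frac{5}{1 \left(1 - 4\right)} = 2 - - \frac{5}{1 \left(-3\right)} = 2 - - \frac{5}{-3} = 2 - \left(-5\right) \left(- \frac{1}{3}\right) = 2 - \frac{5}{3} = \frac{1}{3} \approx 0.33333$)
$\left(p + E \left(-9\right)\right)^{2} = \left(-49 + \frac{1}{3} \left(-9\right)\right)^{2} = \left(-49 - 3\right)^{2} = \left(-52\right)^{2} = 2704$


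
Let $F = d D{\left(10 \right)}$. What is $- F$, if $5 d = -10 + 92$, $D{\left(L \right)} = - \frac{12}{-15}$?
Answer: $- \frac{328}{25} \approx -13.12$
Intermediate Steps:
$D{\left(L \right)} = \frac{4}{5}$ ($D{\left(L \right)} = \left(-12\right) \left(- \frac{1}{15}\right) = \frac{4}{5}$)
$d = \frac{82}{5}$ ($d = \frac{-10 + 92}{5} = \frac{1}{5} \cdot 82 = \frac{82}{5} \approx 16.4$)
$F = \frac{328}{25}$ ($F = \frac{82}{5} \cdot \frac{4}{5} = \frac{328}{25} \approx 13.12$)
$- F = \left(-1\right) \frac{328}{25} = - \frac{328}{25}$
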